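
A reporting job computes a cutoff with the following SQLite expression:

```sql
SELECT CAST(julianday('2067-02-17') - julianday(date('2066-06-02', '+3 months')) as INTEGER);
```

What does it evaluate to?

168

Adding +3 months to 2066-06-02 gives 2066-09-02.
28 days remain in September 2066 after the 2nd (30 − 2).
October 2066: 31 days.
November 2066: 30 days.
December 2066: 31 days.
January 2067: 31 days.
Then 17 days into February 2067.
Total: 28 + 31 + 30 + 31 + 31 + 17 = 168.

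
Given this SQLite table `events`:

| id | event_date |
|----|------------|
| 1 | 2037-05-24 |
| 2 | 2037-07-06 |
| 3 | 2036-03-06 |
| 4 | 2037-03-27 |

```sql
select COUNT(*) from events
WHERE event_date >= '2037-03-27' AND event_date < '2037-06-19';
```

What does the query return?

Rows in [2037-03-27, 2037-06-19): 2037-05-24, 2037-03-27 → 2 rows.

2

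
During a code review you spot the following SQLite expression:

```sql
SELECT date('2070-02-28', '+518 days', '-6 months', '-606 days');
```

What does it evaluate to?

Applying '+518 days' to 2070-02-28: counting 518 days forward gives 2071-07-31.
Adding -6 months to 2071-07-31 gives 2071-01-31.
Applying '-606 days' to 2071-01-31: counting 606 days back gives 2069-06-04.

2069-06-04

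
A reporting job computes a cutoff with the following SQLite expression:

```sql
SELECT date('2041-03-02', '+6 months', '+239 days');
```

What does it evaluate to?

2042-04-29

Adding +6 months to 2041-03-02 gives 2041-09-02.
Applying '+239 days' to 2041-09-02: counting 239 days forward gives 2042-04-29.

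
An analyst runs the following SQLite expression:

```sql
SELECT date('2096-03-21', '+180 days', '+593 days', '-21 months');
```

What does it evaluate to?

Applying '+180 days' to 2096-03-21: counting 180 days forward gives 2096-09-17.
Applying '+593 days' to 2096-09-17: counting 593 days forward gives 2098-05-03.
Adding -21 months to 2098-05-03 gives 2096-08-03.

2096-08-03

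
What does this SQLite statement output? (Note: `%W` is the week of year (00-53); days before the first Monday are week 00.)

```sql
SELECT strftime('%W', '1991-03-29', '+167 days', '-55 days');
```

28

First apply '+167 days', '-55 days': 1991-03-29 → 1991-07-19.
1991-07-19 is a Friday. SQLite's %W counts Mondays since the year started; the result is 28.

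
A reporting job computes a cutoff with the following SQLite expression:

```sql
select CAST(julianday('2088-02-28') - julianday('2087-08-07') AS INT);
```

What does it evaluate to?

205

24 days remain in August 2087 after the 7th (31 − 7).
September 2087: 30 days.
October 2087: 31 days.
November 2087: 30 days.
December 2087: 31 days.
January 2088: 31 days.
Then 28 days into February 2088.
Total: 24 + 30 + 31 + 30 + 31 + 31 + 28 = 205.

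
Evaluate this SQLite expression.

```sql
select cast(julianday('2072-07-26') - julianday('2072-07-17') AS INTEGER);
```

Both dates are in July 2072: 26 − 17 = 9.

9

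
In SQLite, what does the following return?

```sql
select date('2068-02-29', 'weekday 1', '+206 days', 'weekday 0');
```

`weekday 1` advances to the next Monday; 2068-02-29 is a Wednesday, so it moves forward to 2068-03-05.
Applying '+206 days' to 2068-03-05: counting 206 days forward gives 2068-09-27.
`weekday 0` advances to the next Sunday; 2068-09-27 is a Thursday, so it moves forward to 2068-09-30.

2068-09-30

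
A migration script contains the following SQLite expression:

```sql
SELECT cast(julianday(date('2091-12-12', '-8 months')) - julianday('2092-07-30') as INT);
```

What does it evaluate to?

-475

Adding -8 months to 2091-12-12 gives 2091-04-12.
18 days remain in April 2091 after the 12th (30 − 12).
Full months from May 2091 through June 2092 contribute their day counts.
Then 30 days into July 2092.
Total: 18 + 31 + 30 + 31 + 31 + 30 + 31 + 30 + 31 + 31 + 29 + 31 + 30 + 31 + 30 + 30 = 475.
The subtraction is earlier − later, so the result is −475 → -475.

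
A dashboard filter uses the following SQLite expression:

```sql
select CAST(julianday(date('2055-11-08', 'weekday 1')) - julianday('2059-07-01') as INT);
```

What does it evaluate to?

`weekday 1` advances to the next Monday; 2055-11-08 is already a Monday, so it stays at 2055-11-08.
22 days remain in November 2055 after the 8th (30 − 8).
Full months from December 2055 through June 2059 contribute their day counts.
Then 1 day into July 2059.
Total: 22 + 31 + 31 + 29 + 31 + 30 + 31 + 30 + 31 + 31 + 30 + 31 + 30 + 31 + 31 + 28 + 31 + 30 + 31 + 30 + 31 + 31 + 30 + 31 + 30 + 31 + 31 + 28 + 31 + 30 + 31 + 30 + 31 + 31 + 30 + 31 + 30 + 31 + 31 + 28 + 31 + 30 + 31 + 30 + 1 = 1331.
The subtraction is earlier − later, so the result is −1331 → -1331.

-1331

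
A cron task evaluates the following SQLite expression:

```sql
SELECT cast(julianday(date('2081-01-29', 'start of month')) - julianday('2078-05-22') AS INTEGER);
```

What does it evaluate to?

955

`start of month` rewinds 2081-01-29 to 2081-01-01.
9 days remain in May 2078 after the 22nd (31 − 22).
Full months from June 2078 through December 2080 contribute their day counts.
Then 1 day into January 2081.
Total: 9 + 30 + 31 + 31 + 30 + 31 + 30 + 31 + 31 + 28 + 31 + 30 + 31 + 30 + 31 + 31 + 30 + 31 + 30 + 31 + 31 + 29 + 31 + 30 + 31 + 30 + 31 + 31 + 30 + 31 + 30 + 31 + 1 = 955.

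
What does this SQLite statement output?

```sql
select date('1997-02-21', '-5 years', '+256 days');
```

Adding -5 years to 1997-02-21 gives 1992-02-21.
Applying '+256 days' to 1992-02-21: counting 256 days forward gives 1992-11-03.

1992-11-03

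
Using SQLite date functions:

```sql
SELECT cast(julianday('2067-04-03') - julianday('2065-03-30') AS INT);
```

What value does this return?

734

1 day remains in March 2065 after the 30th (31 − 30).
Full months from April 2065 through March 2067 contribute their day counts.
Then 3 days into April 2067.
Total: 1 + 30 + 31 + 30 + 31 + 31 + 30 + 31 + 30 + 31 + 31 + 28 + 31 + 30 + 31 + 30 + 31 + 31 + 30 + 31 + 30 + 31 + 31 + 28 + 31 + 3 = 734.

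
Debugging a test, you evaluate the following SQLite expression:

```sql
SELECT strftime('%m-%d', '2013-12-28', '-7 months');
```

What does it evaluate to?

05-28

First apply '-7 months': 2013-12-28 → 2013-05-28.
`%m-%d` extracts the month-day: 05-28.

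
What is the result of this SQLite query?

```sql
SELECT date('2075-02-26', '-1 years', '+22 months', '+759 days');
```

2078-01-23

Adding -1 year to 2075-02-26 gives 2074-02-26.
Adding +22 months to 2074-02-26 gives 2075-12-26.
Applying '+759 days' to 2075-12-26: counting 759 days forward gives 2078-01-23.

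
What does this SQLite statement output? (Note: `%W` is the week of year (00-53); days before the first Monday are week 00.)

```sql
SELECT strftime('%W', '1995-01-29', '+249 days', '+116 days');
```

First apply '+249 days', '+116 days': 1995-01-29 → 1996-01-29.
1996-01-29 is a Monday. SQLite's %W counts Mondays since the year started; the result is 05.

05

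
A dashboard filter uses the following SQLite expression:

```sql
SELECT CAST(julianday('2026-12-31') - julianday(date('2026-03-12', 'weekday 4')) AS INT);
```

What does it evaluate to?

`weekday 4` advances to the next Thursday; 2026-03-12 is already a Thursday, so it stays at 2026-03-12.
19 days remain in March 2026 after the 12th (31 − 12).
Full months from April 2026 through November 2026 contribute their day counts.
Then 31 days into December 2026.
Total: 19 + 30 + 31 + 30 + 31 + 31 + 30 + 31 + 30 + 31 = 294.

294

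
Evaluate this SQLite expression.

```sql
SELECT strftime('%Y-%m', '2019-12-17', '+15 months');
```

First apply '+15 months': 2019-12-17 → 2021-03-17.
`%Y-%m` extracts the year-month: 2021-03.

2021-03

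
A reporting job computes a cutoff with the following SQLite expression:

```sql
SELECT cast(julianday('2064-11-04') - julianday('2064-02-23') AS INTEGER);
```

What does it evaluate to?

6 days remain in February 2064 after the 23rd (29 − 23).
Full months from March 2064 through October 2064 contribute their day counts.
Then 4 days into November 2064.
Total: 6 + 31 + 30 + 31 + 30 + 31 + 31 + 30 + 31 + 4 = 255.

255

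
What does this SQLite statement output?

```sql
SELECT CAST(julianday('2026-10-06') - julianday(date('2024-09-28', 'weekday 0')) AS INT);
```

`weekday 0` advances to the next Sunday; 2024-09-28 is a Saturday, so it moves forward to 2024-09-29.
1 day remains in September 2024 after the 29th (30 − 29).
Full months from October 2024 through September 2026 contribute their day counts.
Then 6 days into October 2026.
Total: 1 + 31 + 30 + 31 + 31 + 28 + 31 + 30 + 31 + 30 + 31 + 31 + 30 + 31 + 30 + 31 + 31 + 28 + 31 + 30 + 31 + 30 + 31 + 31 + 30 + 6 = 737.

737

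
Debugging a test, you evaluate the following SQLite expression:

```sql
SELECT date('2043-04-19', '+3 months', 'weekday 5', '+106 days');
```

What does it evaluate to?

Adding +3 months to 2043-04-19 gives 2043-07-19.
`weekday 5` advances to the next Friday; 2043-07-19 is a Sunday, so it moves forward to 2043-07-24.
Applying '+106 days' to 2043-07-24: counting 106 days forward gives 2043-11-07.

2043-11-07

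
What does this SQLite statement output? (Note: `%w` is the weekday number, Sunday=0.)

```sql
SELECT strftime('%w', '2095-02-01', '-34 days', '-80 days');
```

0

First apply '-34 days', '-80 days': 2095-02-01 → 2094-10-10.
2094-10-10 is a Sunday; with Sunday=0 that is 0.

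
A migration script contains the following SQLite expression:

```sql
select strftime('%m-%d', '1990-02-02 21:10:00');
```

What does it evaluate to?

`%m-%d` extracts the month-day: 02-02.

02-02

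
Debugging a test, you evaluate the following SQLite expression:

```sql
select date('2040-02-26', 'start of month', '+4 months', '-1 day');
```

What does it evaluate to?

`start of month` rewinds 2040-02-26 to 2040-02-01.
Adding +4 months to 2040-02-01 gives 2040-06-01.
Going back 1 day from 2040-06-01 reaches 2040-05-31 (last day of May, 31 days).

2040-05-31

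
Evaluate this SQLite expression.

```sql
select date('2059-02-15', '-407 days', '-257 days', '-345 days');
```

2056-05-12

Applying '-407 days' to 2059-02-15: counting 407 days back gives 2058-01-04.
Applying '-257 days' to 2058-01-04: counting 257 days back gives 2057-04-22.
Applying '-345 days' to 2057-04-22: counting 345 days back gives 2056-05-12.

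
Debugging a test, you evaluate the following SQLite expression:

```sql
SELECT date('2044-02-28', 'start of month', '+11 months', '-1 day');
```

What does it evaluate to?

`start of month` rewinds 2044-02-28 to 2044-02-01.
Adding +11 months to 2044-02-01 gives 2045-01-01.
Going back 1 day from 2045-01-01 reaches 2044-12-31 (last day of December, 31 days).

2044-12-31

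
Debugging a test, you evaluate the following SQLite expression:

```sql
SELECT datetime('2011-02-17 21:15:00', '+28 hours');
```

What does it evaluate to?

2011-02-19 01:15:00

+28 hours from 2011-02-17 21:15:00 is 2011-02-19 01:15:00 (crosses midnight).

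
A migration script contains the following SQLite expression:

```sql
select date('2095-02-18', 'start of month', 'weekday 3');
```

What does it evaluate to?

2095-02-02

`start of month` rewinds 2095-02-18 to 2095-02-01.
`weekday 3` advances to the next Wednesday; 2095-02-01 is a Tuesday, so it moves forward to 2095-02-02.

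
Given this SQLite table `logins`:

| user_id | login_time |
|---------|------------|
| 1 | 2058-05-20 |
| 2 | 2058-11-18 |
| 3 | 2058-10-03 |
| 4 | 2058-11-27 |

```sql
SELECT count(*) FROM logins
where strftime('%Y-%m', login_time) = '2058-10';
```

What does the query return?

1

Rows with year-month 2058-10: 2058-10-03 → 1.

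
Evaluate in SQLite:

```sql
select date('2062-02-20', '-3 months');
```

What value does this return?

Adding -3 months to 2062-02-20 gives 2061-11-20.

2061-11-20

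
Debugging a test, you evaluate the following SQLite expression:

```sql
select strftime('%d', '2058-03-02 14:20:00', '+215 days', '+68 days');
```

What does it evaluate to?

First apply '+215 days', '+68 days': 2058-03-02 14:20:00 → 2058-12-10 14:20:00.
`%d` extracts the 2-digit day of month: 10.

10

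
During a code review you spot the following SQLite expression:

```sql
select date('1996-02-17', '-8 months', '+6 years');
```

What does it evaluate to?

2001-06-17

Adding -8 months to 1996-02-17 gives 1995-06-17.
Adding +6 years to 1995-06-17 gives 2001-06-17.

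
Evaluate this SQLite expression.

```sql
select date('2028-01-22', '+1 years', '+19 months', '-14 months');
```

Adding +1 year to 2028-01-22 gives 2029-01-22.
Adding +19 months to 2029-01-22 gives 2030-08-22.
Adding -14 months to 2030-08-22 gives 2029-06-22.

2029-06-22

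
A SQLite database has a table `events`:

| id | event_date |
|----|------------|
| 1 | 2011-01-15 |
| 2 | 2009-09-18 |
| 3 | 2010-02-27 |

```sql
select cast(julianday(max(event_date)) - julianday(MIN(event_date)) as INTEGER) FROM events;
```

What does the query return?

484

MIN = 2009-09-18, MAX = 2011-01-15.
12 days remain in September 2009 after the 18th (30 − 18).
Full months from October 2009 through December 2010 contribute their day counts.
Then 15 days into January 2011.
Total: 12 + 31 + 30 + 31 + 31 + 28 + 31 + 30 + 31 + 30 + 31 + 31 + 30 + 31 + 30 + 31 + 15 = 484.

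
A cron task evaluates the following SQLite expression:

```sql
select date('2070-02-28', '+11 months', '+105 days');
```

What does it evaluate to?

2071-05-13

Adding +11 months to 2070-02-28 gives 2071-01-28.
Applying '+105 days' to 2071-01-28: counting 105 days forward gives 2071-05-13.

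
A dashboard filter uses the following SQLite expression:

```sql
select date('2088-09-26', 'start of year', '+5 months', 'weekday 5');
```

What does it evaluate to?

2088-06-04

`start of year` rewinds 2088-09-26 to 2088-01-01.
Adding +5 months to 2088-01-01 gives 2088-06-01.
`weekday 5` advances to the next Friday; 2088-06-01 is a Tuesday, so it moves forward to 2088-06-04.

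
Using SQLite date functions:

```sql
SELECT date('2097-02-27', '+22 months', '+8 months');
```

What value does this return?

2099-08-27

Adding +22 months to 2097-02-27 gives 2098-12-27.
Adding +8 months to 2098-12-27 gives 2099-08-27.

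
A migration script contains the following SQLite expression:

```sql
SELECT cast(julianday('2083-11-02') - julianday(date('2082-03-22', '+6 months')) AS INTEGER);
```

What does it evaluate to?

406

Adding +6 months to 2082-03-22 gives 2082-09-22.
8 days remain in September 2082 after the 22nd (30 − 22).
Full months from October 2082 through October 2083 contribute their day counts.
Then 2 days into November 2083.
Total: 8 + 31 + 30 + 31 + 31 + 28 + 31 + 30 + 31 + 30 + 31 + 31 + 30 + 31 + 2 = 406.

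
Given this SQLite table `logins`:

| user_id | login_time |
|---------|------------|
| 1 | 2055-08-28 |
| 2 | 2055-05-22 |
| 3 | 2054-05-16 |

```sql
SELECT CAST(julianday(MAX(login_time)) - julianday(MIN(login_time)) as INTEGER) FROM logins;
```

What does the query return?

MIN = 2054-05-16, MAX = 2055-08-28.
15 days remain in May 2054 after the 16th (31 − 16).
Full months from June 2054 through July 2055 contribute their day counts.
Then 28 days into August 2055.
Total: 15 + 30 + 31 + 31 + 30 + 31 + 30 + 31 + 31 + 28 + 31 + 30 + 31 + 30 + 31 + 28 = 469.

469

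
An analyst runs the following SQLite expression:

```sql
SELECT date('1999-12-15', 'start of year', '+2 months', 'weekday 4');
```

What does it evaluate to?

1999-03-04

`start of year` rewinds 1999-12-15 to 1999-01-01.
Adding +2 months to 1999-01-01 gives 1999-03-01.
`weekday 4` advances to the next Thursday; 1999-03-01 is a Monday, so it moves forward to 1999-03-04.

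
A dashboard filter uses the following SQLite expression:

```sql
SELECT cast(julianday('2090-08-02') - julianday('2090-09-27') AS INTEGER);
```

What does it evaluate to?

29 days remain in August 2090 after the 2nd (31 − 2).
Then 27 days into September 2090.
Total: 29 + 27 = 56.
The subtraction is earlier − later, so the result is −56 → -56.

-56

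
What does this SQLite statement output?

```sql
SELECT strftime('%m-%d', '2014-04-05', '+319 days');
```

02-18

First apply '+319 days': 2014-04-05 → 2015-02-18.
`%m-%d` extracts the month-day: 02-18.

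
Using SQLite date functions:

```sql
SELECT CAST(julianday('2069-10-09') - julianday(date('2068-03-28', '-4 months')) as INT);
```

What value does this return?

681

Adding -4 months to 2068-03-28 gives 2067-11-28.
2 days remain in November 2067 after the 28th (30 − 28).
Full months from December 2067 through September 2069 contribute their day counts.
Then 9 days into October 2069.
Total: 2 + 31 + 31 + 29 + 31 + 30 + 31 + 30 + 31 + 31 + 30 + 31 + 30 + 31 + 31 + 28 + 31 + 30 + 31 + 30 + 31 + 31 + 30 + 9 = 681.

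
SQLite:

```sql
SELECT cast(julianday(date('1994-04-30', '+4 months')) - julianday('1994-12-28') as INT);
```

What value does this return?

Adding +4 months to 1994-04-30 gives 1994-08-30.
1 day remains in August 1994 after the 30th (31 − 30).
September 1994: 30 days.
October 1994: 31 days.
November 1994: 30 days.
Then 28 days into December 1994.
Total: 1 + 30 + 31 + 30 + 28 = 120.
The subtraction is earlier − later, so the result is −120 → -120.

-120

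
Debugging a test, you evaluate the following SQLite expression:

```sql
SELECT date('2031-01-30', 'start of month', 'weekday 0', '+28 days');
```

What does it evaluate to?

`start of month` rewinds 2031-01-30 to 2031-01-01.
`weekday 0` advances to the next Sunday; 2031-01-01 is a Wednesday, so it moves forward to 2031-01-05.
January 2031 has 31 days; 26 remain after the 5th, so 27 days reach 2031-02-01.
Advancing 1 more day within February lands on 2031-02-02.

2031-02-02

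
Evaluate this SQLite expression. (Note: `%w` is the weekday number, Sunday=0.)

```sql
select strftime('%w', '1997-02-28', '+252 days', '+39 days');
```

First apply '+252 days', '+39 days': 1997-02-28 → 1997-12-16.
1997-12-16 is a Tuesday; with Sunday=0 that is 2.

2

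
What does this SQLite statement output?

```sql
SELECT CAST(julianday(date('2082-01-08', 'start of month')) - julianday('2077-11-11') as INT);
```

`start of month` rewinds 2082-01-08 to 2082-01-01.
19 days remain in November 2077 after the 11th (30 − 11).
Full months from December 2077 through December 2081 contribute their day counts.
Then 1 day into January 2082.
Total: 19 + 31 + 31 + 28 + 31 + 30 + 31 + 30 + 31 + 31 + 30 + 31 + 30 + 31 + 31 + 28 + 31 + 30 + 31 + 30 + 31 + 31 + 30 + 31 + 30 + 31 + 31 + 29 + 31 + 30 + 31 + 30 + 31 + 31 + 30 + 31 + 30 + 31 + 31 + 28 + 31 + 30 + 31 + 30 + 31 + 31 + 30 + 31 + 30 + 31 + 1 = 1512.

1512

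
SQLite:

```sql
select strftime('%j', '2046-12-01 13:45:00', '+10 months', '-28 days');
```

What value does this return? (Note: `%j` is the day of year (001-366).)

246

First apply '+10 months', '-28 days': 2046-12-01 13:45:00 → 2047-09-03 13:45:00.
Day-of-year for 2047-09-03: days since 2047-01-01 inclusive = 246, zero-padded to 246.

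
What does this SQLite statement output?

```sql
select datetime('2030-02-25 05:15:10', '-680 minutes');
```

680 minutes = 11h 20m; -680 minutes from 2030-02-25 05:15:10 is 2030-02-24 17:55:10 (crosses midnight).

2030-02-24 17:55:10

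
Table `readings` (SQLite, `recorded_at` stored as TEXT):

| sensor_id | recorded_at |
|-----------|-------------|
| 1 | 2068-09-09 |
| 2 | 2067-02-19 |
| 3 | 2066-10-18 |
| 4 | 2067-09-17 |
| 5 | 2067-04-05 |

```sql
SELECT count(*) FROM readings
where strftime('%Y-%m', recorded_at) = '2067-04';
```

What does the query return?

1

Rows with year-month 2067-04: 2067-04-05 → 1.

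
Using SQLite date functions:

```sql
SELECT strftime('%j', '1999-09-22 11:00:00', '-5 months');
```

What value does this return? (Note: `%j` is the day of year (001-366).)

First apply '-5 months': 1999-09-22 11:00:00 → 1999-04-22 11:00:00.
Day-of-year for 1999-04-22: days since 1999-01-01 inclusive = 112, zero-padded to 112.

112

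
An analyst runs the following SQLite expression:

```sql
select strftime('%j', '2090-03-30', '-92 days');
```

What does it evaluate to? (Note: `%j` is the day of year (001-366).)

362

First apply '-92 days': 2090-03-30 → 2089-12-28.
Day-of-year for 2089-12-28: days since 2089-01-01 inclusive = 362, zero-padded to 362.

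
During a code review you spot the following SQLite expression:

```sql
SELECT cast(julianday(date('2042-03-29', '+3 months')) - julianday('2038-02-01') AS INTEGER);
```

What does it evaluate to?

1609

Adding +3 months to 2042-03-29 gives 2042-06-29.
27 days remain in February 2038 after the 1st (28 − 1).
Full months from March 2038 through May 2042 contribute their day counts.
Then 29 days into June 2042.
Total: 27 + 31 + 30 + 31 + 30 + 31 + 31 + 30 + 31 + 30 + 31 + 31 + 28 + 31 + 30 + 31 + 30 + 31 + 31 + 30 + 31 + 30 + 31 + 31 + 29 + 31 + 30 + 31 + 30 + 31 + 31 + 30 + 31 + 30 + 31 + 31 + 28 + 31 + 30 + 31 + 30 + 31 + 31 + 30 + 31 + 30 + 31 + 31 + 28 + 31 + 30 + 31 + 29 = 1609.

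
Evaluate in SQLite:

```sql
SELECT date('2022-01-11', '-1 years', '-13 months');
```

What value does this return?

2019-12-11

Adding -1 year to 2022-01-11 gives 2021-01-11.
Adding -13 months to 2021-01-11 gives 2019-12-11.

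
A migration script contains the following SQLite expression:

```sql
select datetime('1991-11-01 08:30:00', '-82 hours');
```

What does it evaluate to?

-82 hours from 1991-11-01 08:30:00 is 1991-10-28 22:30:00 (crosses midnight).

1991-10-28 22:30:00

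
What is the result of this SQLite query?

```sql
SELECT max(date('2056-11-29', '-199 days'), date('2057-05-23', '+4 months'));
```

date('2056-11-29', '-199 days') → 2056-05-14.
date('2057-05-23', '+4 months') → 2057-09-23.
Later of the two is 2057-09-23.

2057-09-23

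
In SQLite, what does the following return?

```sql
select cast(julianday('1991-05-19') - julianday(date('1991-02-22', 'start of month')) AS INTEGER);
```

`start of month` rewinds 1991-02-22 to 1991-02-01.
27 days remain in February 1991 after the 1st (28 − 1).
March 1991: 31 days.
April 1991: 30 days.
Then 19 days into May 1991.
Total: 27 + 31 + 30 + 19 = 107.

107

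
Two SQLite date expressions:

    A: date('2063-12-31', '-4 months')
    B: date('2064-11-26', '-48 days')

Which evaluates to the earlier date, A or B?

A

A = 2063-08-31.
B = 2064-10-09.
A is earlier.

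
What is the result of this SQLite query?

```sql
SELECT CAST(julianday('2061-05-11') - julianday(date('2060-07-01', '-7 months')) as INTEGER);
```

527

Adding -7 months to 2060-07-01 gives 2059-12-01.
30 days remain in December 2059 after the 1st (31 − 1).
Full months from January 2060 through April 2061 contribute their day counts.
Then 11 days into May 2061.
Total: 30 + 31 + 29 + 31 + 30 + 31 + 30 + 31 + 31 + 30 + 31 + 30 + 31 + 31 + 28 + 31 + 30 + 11 = 527.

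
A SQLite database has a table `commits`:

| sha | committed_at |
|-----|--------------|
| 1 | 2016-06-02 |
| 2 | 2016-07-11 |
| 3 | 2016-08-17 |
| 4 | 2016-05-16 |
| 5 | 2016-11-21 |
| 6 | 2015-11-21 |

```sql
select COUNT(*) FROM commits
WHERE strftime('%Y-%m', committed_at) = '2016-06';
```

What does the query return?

1

Rows with year-month 2016-06: 2016-06-02 → 1.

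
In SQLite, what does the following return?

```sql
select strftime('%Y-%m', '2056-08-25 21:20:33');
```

2056-08

`%Y-%m` extracts the year-month: 2056-08.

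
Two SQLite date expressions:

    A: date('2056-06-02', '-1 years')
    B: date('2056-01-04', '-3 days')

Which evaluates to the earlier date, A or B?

A

A = 2055-06-02.
B = 2056-01-01.
A is earlier.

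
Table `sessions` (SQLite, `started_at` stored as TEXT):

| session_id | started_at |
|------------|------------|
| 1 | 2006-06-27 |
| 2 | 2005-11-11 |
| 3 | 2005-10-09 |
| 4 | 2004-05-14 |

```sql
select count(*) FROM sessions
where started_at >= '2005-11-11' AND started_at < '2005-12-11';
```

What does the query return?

Rows in [2005-11-11, 2005-12-11): 2005-11-11 → 1 row.

1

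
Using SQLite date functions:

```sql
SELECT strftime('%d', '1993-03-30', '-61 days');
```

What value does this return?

First apply '-61 days': 1993-03-30 → 1993-01-28.
`%d` extracts the 2-digit day of month: 28.

28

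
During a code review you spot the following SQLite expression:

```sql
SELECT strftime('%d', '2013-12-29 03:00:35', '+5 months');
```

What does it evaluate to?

29

First apply '+5 months': 2013-12-29 03:00:35 → 2014-05-29 03:00:35.
`%d` extracts the 2-digit day of month: 29.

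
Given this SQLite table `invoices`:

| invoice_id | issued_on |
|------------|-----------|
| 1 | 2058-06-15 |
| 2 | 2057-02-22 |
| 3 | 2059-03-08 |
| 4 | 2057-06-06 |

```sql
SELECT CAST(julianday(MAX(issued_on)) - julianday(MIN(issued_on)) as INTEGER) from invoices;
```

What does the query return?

744

MIN = 2057-02-22, MAX = 2059-03-08.
6 days remain in February 2057 after the 22nd (28 − 22).
Full months from March 2057 through February 2059 contribute their day counts.
Then 8 days into March 2059.
Total: 6 + 31 + 30 + 31 + 30 + 31 + 31 + 30 + 31 + 30 + 31 + 31 + 28 + 31 + 30 + 31 + 30 + 31 + 31 + 30 + 31 + 30 + 31 + 31 + 28 + 8 = 744.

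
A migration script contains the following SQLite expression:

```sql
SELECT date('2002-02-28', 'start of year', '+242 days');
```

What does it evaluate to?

`start of year` rewinds 2002-02-28 to 2002-01-01.
Applying '+242 days' to 2002-01-01: counting 242 days forward gives 2002-08-31.

2002-08-31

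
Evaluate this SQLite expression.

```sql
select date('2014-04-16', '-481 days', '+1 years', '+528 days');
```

2015-06-02

Applying '-481 days' to 2014-04-16: counting 481 days back gives 2012-12-21.
Adding +1 year to 2012-12-21 gives 2013-12-21.
Applying '+528 days' to 2013-12-21: counting 528 days forward gives 2015-06-02.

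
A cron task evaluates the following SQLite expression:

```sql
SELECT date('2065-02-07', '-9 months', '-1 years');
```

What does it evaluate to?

Adding -9 months to 2065-02-07 gives 2064-05-07.
Adding -1 year to 2064-05-07 gives 2063-05-07.

2063-05-07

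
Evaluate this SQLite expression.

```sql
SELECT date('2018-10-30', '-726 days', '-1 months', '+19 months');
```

2018-05-03

Applying '-726 days' to 2018-10-30: counting 726 days back gives 2016-11-03.
Adding -1 month to 2016-11-03 gives 2016-10-03.
Adding +19 months to 2016-10-03 gives 2018-05-03.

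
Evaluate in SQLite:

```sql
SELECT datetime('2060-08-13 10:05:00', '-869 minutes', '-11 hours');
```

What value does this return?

869 minutes = 14h 29m; -869 minutes from 2060-08-13 10:05:00 is 2060-08-12 19:36:00 (crosses midnight).
-11 hours from 2060-08-12 19:36:00 is 2060-08-12 08:36:00.

2060-08-12 08:36:00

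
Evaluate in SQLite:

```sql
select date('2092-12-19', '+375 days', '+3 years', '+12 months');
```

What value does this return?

Applying '+375 days' to 2092-12-19: counting 375 days forward gives 2093-12-29.
Adding +3 years to 2093-12-29 gives 2096-12-29.
Adding +12 months to 2096-12-29 gives 2097-12-29.

2097-12-29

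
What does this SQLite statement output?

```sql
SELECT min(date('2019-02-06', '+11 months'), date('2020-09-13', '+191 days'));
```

date('2019-02-06', '+11 months') → 2020-01-06.
date('2020-09-13', '+191 days') → 2021-03-23.
Earlier of the two is 2020-01-06.

2020-01-06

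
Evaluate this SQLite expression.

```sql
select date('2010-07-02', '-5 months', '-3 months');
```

Adding -5 months to 2010-07-02 gives 2010-02-02.
Adding -3 months to 2010-02-02 gives 2009-11-02.

2009-11-02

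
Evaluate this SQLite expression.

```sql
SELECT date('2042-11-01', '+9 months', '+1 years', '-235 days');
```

Adding +9 months to 2042-11-01 gives 2043-08-01.
Adding +1 year to 2043-08-01 gives 2044-08-01.
Applying '-235 days' to 2044-08-01: counting 235 days back gives 2043-12-10.

2043-12-10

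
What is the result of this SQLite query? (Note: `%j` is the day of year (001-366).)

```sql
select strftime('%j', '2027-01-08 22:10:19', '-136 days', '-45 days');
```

192

First apply '-136 days', '-45 days': 2027-01-08 22:10:19 → 2026-07-11 22:10:19.
Day-of-year for 2026-07-11: days since 2026-01-01 inclusive = 192, zero-padded to 192.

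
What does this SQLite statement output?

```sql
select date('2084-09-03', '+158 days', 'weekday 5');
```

Applying '+158 days' to 2084-09-03: counting 158 days forward gives 2085-02-08.
`weekday 5` advances to the next Friday; 2085-02-08 is a Thursday, so it moves forward to 2085-02-09.

2085-02-09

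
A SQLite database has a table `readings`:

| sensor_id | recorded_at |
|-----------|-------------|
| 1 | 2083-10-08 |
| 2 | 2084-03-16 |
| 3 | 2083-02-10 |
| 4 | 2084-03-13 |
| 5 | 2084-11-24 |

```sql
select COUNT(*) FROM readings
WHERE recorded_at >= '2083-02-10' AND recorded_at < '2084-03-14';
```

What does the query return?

Rows in [2083-02-10, 2084-03-14): 2083-10-08, 2083-02-10, 2084-03-13 → 3 rows.

3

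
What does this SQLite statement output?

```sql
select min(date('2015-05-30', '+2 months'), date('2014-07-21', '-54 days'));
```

date('2015-05-30', '+2 months') → 2015-07-30.
date('2014-07-21', '-54 days') → 2014-05-28.
Earlier of the two is 2014-05-28.

2014-05-28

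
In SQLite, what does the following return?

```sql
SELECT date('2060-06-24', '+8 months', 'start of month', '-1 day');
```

2061-01-31

Adding +8 months to 2060-06-24 gives 2061-02-24.
`start of month` rewinds 2061-02-24 to 2061-02-01.
Going back 1 day from 2061-02-01 reaches 2061-01-31 (last day of January, 31 days).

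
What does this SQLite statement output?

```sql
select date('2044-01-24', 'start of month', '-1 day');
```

`start of month` rewinds 2044-01-24 to 2044-01-01.
Going back 1 day from 2044-01-01 reaches 2043-12-31 (last day of December, 31 days).

2043-12-31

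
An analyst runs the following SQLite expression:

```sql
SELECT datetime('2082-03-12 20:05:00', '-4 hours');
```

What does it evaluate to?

2082-03-12 16:05:00

-4 hours from 2082-03-12 20:05:00 is 2082-03-12 16:05:00.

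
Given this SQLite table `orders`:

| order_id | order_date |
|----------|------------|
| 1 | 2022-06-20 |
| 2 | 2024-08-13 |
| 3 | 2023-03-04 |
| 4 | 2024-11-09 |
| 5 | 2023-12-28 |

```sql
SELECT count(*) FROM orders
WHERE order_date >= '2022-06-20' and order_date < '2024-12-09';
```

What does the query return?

5

Rows in [2022-06-20, 2024-12-09): 2022-06-20, 2024-08-13, 2023-03-04, 2024-11-09, 2023-12-28 → 5 rows.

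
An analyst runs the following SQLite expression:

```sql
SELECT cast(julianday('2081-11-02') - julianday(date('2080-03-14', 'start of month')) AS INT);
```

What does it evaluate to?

`start of month` rewinds 2080-03-14 to 2080-03-01.
30 days remain in March 2080 after the 1st (31 − 1).
Full months from April 2080 through October 2081 contribute their day counts.
Then 2 days into November 2081.
Total: 30 + 30 + 31 + 30 + 31 + 31 + 30 + 31 + 30 + 31 + 31 + 28 + 31 + 30 + 31 + 30 + 31 + 31 + 30 + 31 + 2 = 611.

611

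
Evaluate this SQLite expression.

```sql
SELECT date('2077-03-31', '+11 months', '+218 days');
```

2078-10-07

Adding +11 months to 2077-03-31 targets 2078-02-31. February 2078 has only 28 days, so SQLite normalizes the 3-day overflow forward to 2078-03-03.
Applying '+218 days' to 2078-03-03: counting 218 days forward gives 2078-10-07.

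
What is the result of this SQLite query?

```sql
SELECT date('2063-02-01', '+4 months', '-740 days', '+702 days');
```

2063-04-24

Adding +4 months to 2063-02-01 gives 2063-06-01.
Applying '-740 days' to 2063-06-01: counting 740 days back gives 2061-05-22.
Applying '+702 days' to 2061-05-22: counting 702 days forward gives 2063-04-24.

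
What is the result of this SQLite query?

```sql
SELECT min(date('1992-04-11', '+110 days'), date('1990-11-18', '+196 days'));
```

1991-06-02

date('1992-04-11', '+110 days') → 1992-07-30.
date('1990-11-18', '+196 days') → 1991-06-02.
Earlier of the two is 1991-06-02.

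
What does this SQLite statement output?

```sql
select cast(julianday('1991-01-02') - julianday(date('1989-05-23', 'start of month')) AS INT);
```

`start of month` rewinds 1989-05-23 to 1989-05-01.
30 days remain in May 1989 after the 1st (31 − 1).
Full months from June 1989 through December 1990 contribute their day counts.
Then 2 days into January 1991.
Total: 30 + 30 + 31 + 31 + 30 + 31 + 30 + 31 + 31 + 28 + 31 + 30 + 31 + 30 + 31 + 31 + 30 + 31 + 30 + 31 + 2 = 611.

611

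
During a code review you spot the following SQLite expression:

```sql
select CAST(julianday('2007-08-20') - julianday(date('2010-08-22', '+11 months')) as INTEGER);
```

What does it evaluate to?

Adding +11 months to 2010-08-22 gives 2011-07-22.
11 days remain in August 2007 after the 20th (31 − 20).
Full months from September 2007 through June 2011 contribute their day counts.
Then 22 days into July 2011.
Total: 11 + 30 + 31 + 30 + 31 + 31 + 29 + 31 + 30 + 31 + 30 + 31 + 31 + 30 + 31 + 30 + 31 + 31 + 28 + 31 + 30 + 31 + 30 + 31 + 31 + 30 + 31 + 30 + 31 + 31 + 28 + 31 + 30 + 31 + 30 + 31 + 31 + 30 + 31 + 30 + 31 + 31 + 28 + 31 + 30 + 31 + 30 + 22 = 1432.
The subtraction is earlier − later, so the result is −1432 → -1432.

-1432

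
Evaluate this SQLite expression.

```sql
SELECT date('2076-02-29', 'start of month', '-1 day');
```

`start of month` rewinds 2076-02-29 to 2076-02-01.
Going back 1 day from 2076-02-01 reaches 2076-01-31 (last day of January, 31 days).

2076-01-31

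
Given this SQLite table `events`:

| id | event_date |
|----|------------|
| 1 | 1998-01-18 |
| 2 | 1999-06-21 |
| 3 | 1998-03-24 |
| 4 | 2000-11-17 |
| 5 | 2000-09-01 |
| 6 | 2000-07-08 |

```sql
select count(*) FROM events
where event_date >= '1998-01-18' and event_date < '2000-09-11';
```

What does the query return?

5

Rows in [1998-01-18, 2000-09-11): 1998-01-18, 1999-06-21, 1998-03-24, 2000-09-01, 2000-07-08 → 5 rows.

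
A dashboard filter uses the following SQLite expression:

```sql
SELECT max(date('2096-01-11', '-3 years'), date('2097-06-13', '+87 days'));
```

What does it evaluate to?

date('2096-01-11', '-3 years') → 2093-01-11.
date('2097-06-13', '+87 days') → 2097-09-08.
Later of the two is 2097-09-08.

2097-09-08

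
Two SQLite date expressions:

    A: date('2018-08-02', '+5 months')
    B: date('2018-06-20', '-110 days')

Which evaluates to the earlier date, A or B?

B

A = 2019-01-02.
B = 2018-03-02.
B is earlier.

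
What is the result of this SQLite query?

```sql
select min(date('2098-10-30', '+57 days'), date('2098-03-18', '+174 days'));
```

2098-09-08

date('2098-10-30', '+57 days') → 2098-12-26.
date('2098-03-18', '+174 days') → 2098-09-08.
Earlier of the two is 2098-09-08.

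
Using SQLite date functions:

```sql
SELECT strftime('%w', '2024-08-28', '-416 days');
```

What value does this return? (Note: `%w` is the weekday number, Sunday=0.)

0

First apply '-416 days': 2024-08-28 → 2023-07-09.
2023-07-09 is a Sunday; with Sunday=0 that is 0.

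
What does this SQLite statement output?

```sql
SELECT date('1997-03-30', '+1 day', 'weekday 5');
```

Advancing 1 more day within March lands on 1997-03-31.
`weekday 5` advances to the next Friday; 1997-03-31 is a Monday, so it moves forward to 1997-04-04.

1997-04-04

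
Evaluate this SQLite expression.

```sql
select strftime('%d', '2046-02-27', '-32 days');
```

First apply '-32 days': 2046-02-27 → 2046-01-26.
`%d` extracts the 2-digit day of month: 26.

26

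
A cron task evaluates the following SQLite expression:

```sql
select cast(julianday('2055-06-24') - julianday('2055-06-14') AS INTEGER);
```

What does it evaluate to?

Both dates are in June 2055: 24 − 14 = 10.

10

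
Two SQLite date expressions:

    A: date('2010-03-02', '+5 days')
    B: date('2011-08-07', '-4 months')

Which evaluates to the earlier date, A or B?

A

A = 2010-03-07.
B = 2011-04-07.
A is earlier.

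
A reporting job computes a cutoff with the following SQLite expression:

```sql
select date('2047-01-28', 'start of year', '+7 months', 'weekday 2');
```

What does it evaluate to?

2047-08-06

`start of year` rewinds 2047-01-28 to 2047-01-01.
Adding +7 months to 2047-01-01 gives 2047-08-01.
`weekday 2` advances to the next Tuesday; 2047-08-01 is a Thursday, so it moves forward to 2047-08-06.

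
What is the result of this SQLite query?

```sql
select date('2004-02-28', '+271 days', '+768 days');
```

2007-01-02

Applying '+271 days' to 2004-02-28: counting 271 days forward gives 2004-11-25.
Applying '+768 days' to 2004-11-25: counting 768 days forward gives 2007-01-02.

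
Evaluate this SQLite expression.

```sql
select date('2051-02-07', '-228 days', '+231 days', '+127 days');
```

2051-06-17

Applying '-228 days' to 2051-02-07: counting 228 days back gives 2050-06-24.
Applying '+231 days' to 2050-06-24: counting 231 days forward gives 2051-02-10.
Applying '+127 days' to 2051-02-10: counting 127 days forward gives 2051-06-17.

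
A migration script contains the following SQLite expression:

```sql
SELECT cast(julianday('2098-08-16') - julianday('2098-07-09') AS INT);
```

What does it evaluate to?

22 days remain in July 2098 after the 9th (31 − 9).
Then 16 days into August 2098.
Total: 22 + 16 = 38.

38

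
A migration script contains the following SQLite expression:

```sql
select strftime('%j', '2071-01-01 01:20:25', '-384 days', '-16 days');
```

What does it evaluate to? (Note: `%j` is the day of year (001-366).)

331

First apply '-384 days', '-16 days': 2071-01-01 01:20:25 → 2069-11-27 01:20:25.
Day-of-year for 2069-11-27: days since 2069-01-01 inclusive = 331, zero-padded to 331.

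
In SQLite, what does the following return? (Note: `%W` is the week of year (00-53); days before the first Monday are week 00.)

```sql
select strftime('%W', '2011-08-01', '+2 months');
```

First apply '+2 months': 2011-08-01 → 2011-10-01.
2011-10-01 is a Saturday. SQLite's %W counts Mondays since the year started; the result is 39.

39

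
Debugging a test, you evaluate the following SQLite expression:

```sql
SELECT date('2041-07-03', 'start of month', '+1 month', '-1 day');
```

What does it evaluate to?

2041-07-31

`start of month` rewinds 2041-07-03 to 2041-07-01.
Adding +1 month to 2041-07-01 gives 2041-08-01.
Going back 1 day from 2041-08-01 reaches 2041-07-31 (last day of July, 31 days).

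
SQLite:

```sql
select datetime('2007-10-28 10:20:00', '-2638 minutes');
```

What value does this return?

2638 minutes = 43h 58m; -2638 minutes from 2007-10-28 10:20:00 is 2007-10-26 14:22:00 (crosses midnight).

2007-10-26 14:22:00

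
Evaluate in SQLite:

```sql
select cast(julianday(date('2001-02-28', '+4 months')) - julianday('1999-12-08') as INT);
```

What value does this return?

568

Adding +4 months to 2001-02-28 gives 2001-06-28.
23 days remain in December 1999 after the 8th (31 − 8).
Full months from January 2000 through May 2001 contribute their day counts.
Then 28 days into June 2001.
Total: 23 + 31 + 29 + 31 + 30 + 31 + 30 + 31 + 31 + 30 + 31 + 30 + 31 + 31 + 28 + 31 + 30 + 31 + 28 = 568.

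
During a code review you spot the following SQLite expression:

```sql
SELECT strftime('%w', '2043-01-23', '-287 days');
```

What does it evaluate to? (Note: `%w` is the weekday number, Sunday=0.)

First apply '-287 days': 2043-01-23 → 2042-04-11.
2042-04-11 is a Friday; with Sunday=0 that is 5.

5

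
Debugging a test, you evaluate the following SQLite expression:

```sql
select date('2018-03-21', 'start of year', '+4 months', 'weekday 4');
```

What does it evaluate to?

2018-05-03

`start of year` rewinds 2018-03-21 to 2018-01-01.
Adding +4 months to 2018-01-01 gives 2018-05-01.
`weekday 4` advances to the next Thursday; 2018-05-01 is a Tuesday, so it moves forward to 2018-05-03.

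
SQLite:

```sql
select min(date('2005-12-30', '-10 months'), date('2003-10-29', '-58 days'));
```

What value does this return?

2003-09-01

date('2005-12-30', '-10 months') → 2005-03-02.
date('2003-10-29', '-58 days') → 2003-09-01.
Earlier of the two is 2003-09-01.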